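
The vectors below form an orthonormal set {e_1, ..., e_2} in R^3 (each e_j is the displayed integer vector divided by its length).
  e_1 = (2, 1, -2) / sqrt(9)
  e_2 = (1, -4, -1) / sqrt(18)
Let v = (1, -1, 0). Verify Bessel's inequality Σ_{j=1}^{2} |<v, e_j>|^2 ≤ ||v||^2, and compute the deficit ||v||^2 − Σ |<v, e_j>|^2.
Σ |<v, e_j>|^2 = 3/2; ||v||^2 = 2; deficit = 1/2

Write each e_j = u_j / sqrt(<u_j, u_j>) where u_j is the displayed integer vector. Then <v, e_j> = <v, u_j> / sqrt(<u_j, u_j>), so |<v, e_j>|^2 = <v, u_j>^2 / <u_j, u_j>.
Coefficients: <v, e_1> = 1/sqrt(9), <v, e_2> = 5/sqrt(18).
Square and sum: Σ |<v, e_j>|^2 = 3/2.
Compute ||v||^2 = v·v = 2.
Deficit = 2 − 3/2 = 1/2 ≥ 0, confirming Bessel's inequality. (The deficit equals ||v − Σ <v,e_j> e_j||^2, the squared distance from v to span{e_j}.)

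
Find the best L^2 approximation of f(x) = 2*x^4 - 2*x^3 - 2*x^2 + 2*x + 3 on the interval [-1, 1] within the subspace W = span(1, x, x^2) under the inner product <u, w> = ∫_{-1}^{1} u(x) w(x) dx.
g(x) = -2*x^2/7 + 4*x/5 + 99/35

The best approximation g ∈ W is the orthogonal projection of f onto W. Writing g = a_0 + a_1 x + a_2 x^2, the coefficients solve the normal equations G · a = b where
  G_{ij} = <φ_i, φ_j> and b_i = <f, φ_i>, with φ_0 = 1, φ_1 = x, φ_2 = x^2.
G =
  [2, 0, 2/3]
  [0, 2/3, 0]
  [2/3, 0, 2/5],
b = (82/15, 8/15, 62/35).
Solving gives a_0 = 99/35, a_1 = 4/5, a_2 = -2/7, so
  g(x) = -2*x^2/7 + 4*x/5 + 99/35.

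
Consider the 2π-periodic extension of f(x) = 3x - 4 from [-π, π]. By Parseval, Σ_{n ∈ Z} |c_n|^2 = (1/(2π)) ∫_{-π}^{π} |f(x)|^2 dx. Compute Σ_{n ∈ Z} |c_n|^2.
Σ |c_n|^2 = 3π^2 + 16

Expand and integrate term by term over [-π, π]:
  ∫ (3x)^2 dx = 9·(2π^3/3); ∫ 2·3·(-4)·x dx = 0 (odd integrand); ∫ (-4)^2 dx = 16·2π.
So (1/(2π)) ∫_{-π}^{π} (3x - 4)^2 dx = 9π^2/3 + 16 = 3π^2 + 16.
Parseval ⇒ Σ |c_n|^2 = 3π^2 + 16.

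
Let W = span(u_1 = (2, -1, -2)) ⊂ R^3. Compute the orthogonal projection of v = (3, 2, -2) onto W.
proj_W(v) = (16/9, -8/9, -16/9)

Set up U = [u_1 | ... | u_1] ∈ R^(3×1). The projector onto W = col(U) is P = U (U^T U)^(-1) U^T.
Compute U^T U =
  [9],
and U^T v = (8).
Solve U^T U · c = U^T v for the coefficients: c = (8/9). The projection is proj_W(v) = U c.
Check: (v - proj_W(v)) · u_1 = 0  (should be 0).
Result: proj_W(v) = (16/9, -8/9, -16/9).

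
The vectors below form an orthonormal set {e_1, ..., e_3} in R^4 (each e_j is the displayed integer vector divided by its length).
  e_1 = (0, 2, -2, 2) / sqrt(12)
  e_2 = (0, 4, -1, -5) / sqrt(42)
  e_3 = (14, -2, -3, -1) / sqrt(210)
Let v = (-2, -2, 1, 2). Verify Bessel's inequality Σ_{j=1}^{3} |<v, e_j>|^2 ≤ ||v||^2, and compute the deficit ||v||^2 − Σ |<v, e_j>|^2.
Σ |<v, e_j>|^2 = 194/15; ||v||^2 = 13; deficit = 1/15

Write each e_j = u_j / sqrt(<u_j, u_j>) where u_j is the displayed integer vector. Then <v, e_j> = <v, u_j> / sqrt(<u_j, u_j>), so |<v, e_j>|^2 = <v, u_j>^2 / <u_j, u_j>.
Coefficients: <v, e_1> = -2/sqrt(12), <v, e_2> = -19/sqrt(42), <v, e_3> = -29/sqrt(210).
Square and sum: Σ |<v, e_j>|^2 = 194/15.
Compute ||v||^2 = v·v = 13.
Deficit = 13 − 194/15 = 1/15 ≥ 0, confirming Bessel's inequality. (The deficit equals ||v − Σ <v,e_j> e_j||^2, the squared distance from v to span{e_j}.)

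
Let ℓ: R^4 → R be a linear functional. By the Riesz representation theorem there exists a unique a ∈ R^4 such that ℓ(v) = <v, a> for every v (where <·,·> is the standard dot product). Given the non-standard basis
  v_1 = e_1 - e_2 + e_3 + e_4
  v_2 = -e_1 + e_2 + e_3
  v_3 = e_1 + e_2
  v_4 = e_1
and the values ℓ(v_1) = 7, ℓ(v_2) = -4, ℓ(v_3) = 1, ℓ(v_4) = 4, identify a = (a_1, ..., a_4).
a = (4, -3, 3, -3)

Write a = (a_1, ..., a_4) in the standard basis. For each basis vector v_i, ℓ(v_i) = <v_i, a> is a linear equation in the a_j's. Collect the n equations into a matrix system V a = ℓ, where row i of V is v_i (expressed in the standard basis). Since V is invertible (lower-triangular with 1s on the diagonal, up to permutation), solve by back-substitution:
  V =
[[1, -1, 1, 1],
 [-1, 1, 1, 0],
 [1, 1, 0, 0],
 [1, 0, 0, 0]]
  V a = (7, -4, 1, 4)
Solving gives a = (4, -3, 3, -3).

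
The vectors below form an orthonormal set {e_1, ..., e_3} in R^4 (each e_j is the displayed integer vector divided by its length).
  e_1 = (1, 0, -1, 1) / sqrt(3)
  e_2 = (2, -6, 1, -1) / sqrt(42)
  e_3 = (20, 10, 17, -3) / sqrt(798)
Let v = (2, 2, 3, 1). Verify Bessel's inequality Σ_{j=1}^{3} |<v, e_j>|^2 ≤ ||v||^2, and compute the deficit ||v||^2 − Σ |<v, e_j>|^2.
Σ |<v, e_j>|^2 = 294/19; ||v||^2 = 18; deficit = 48/19

Write each e_j = u_j / sqrt(<u_j, u_j>) where u_j is the displayed integer vector. Then <v, e_j> = <v, u_j> / sqrt(<u_j, u_j>), so |<v, e_j>|^2 = <v, u_j>^2 / <u_j, u_j>.
Coefficients: <v, e_1> = 0/sqrt(3), <v, e_2> = -6/sqrt(42), <v, e_3> = 108/sqrt(798).
Square and sum: Σ |<v, e_j>|^2 = 294/19.
Compute ||v||^2 = v·v = 18.
Deficit = 18 − 294/19 = 48/19 ≥ 0, confirming Bessel's inequality. (The deficit equals ||v − Σ <v,e_j> e_j||^2, the squared distance from v to span{e_j}.)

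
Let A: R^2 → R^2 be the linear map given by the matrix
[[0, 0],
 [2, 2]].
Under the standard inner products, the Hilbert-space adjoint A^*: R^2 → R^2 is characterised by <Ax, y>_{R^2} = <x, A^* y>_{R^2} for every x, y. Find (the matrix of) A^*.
A^* = A^T =
[[0, 2],
 [0, 2]]

For real matrices with standard dot products, the defining identity <Ax, y> = <x, A^* y> gives (Ax)^T y = x^T (A^*) y, i.e. x^T A^T y = x^T (A^*) y. Since this holds for all x, y, we must have A^* = A^T. Therefore
A^* =
[[0, 2],
 [0, 2]].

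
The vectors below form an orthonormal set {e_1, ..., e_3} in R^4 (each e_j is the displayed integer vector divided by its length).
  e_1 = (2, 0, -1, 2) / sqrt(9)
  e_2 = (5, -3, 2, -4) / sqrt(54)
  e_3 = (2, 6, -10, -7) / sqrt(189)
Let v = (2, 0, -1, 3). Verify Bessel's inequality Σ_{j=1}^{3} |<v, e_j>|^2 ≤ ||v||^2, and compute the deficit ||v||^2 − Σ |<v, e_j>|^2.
Σ |<v, e_j>|^2 = 14; ||v||^2 = 14; deficit = 0

Write each e_j = u_j / sqrt(<u_j, u_j>) where u_j is the displayed integer vector. Then <v, e_j> = <v, u_j> / sqrt(<u_j, u_j>), so |<v, e_j>|^2 = <v, u_j>^2 / <u_j, u_j>.
Coefficients: <v, e_1> = 11/sqrt(9), <v, e_2> = -4/sqrt(54), <v, e_3> = -7/sqrt(189).
Square and sum: Σ |<v, e_j>|^2 = 14.
Compute ||v||^2 = v·v = 14.
Deficit = 14 − 14 = 0 ≥ 0, confirming Bessel's inequality. (The deficit equals ||v − Σ <v,e_j> e_j||^2, the squared distance from v to span{e_j}.)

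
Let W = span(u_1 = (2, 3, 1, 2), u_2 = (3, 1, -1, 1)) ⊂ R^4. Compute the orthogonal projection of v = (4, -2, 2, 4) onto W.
proj_W(v) = (84/29, 42/29, -18/29, 36/29)

Set up U = [u_1 | ... | u_2] ∈ R^(4×2). The projector onto W = col(U) is P = U (U^T U)^(-1) U^T.
Compute U^T U =
  [18, 10]
  [10, 12],
and U^T v = (12, 12).
Solve U^T U · c = U^T v for the coefficients: c = (6/29, 24/29). The projection is proj_W(v) = U c.
Check: (v - proj_W(v)) · u_1 = 0  (should be 0).
Check: (v - proj_W(v)) · u_2 = 0  (should be 0).
Result: proj_W(v) = (84/29, 42/29, -18/29, 36/29).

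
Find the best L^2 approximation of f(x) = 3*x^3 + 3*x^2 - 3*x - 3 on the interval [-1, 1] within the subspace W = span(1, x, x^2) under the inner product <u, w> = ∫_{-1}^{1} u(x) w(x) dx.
g(x) = 3*x^2 - 6*x/5 - 3

The best approximation g ∈ W is the orthogonal projection of f onto W. Writing g = a_0 + a_1 x + a_2 x^2, the coefficients solve the normal equations G · a = b where
  G_{ij} = <φ_i, φ_j> and b_i = <f, φ_i>, with φ_0 = 1, φ_1 = x, φ_2 = x^2.
G =
  [2, 0, 2/3]
  [0, 2/3, 0]
  [2/3, 0, 2/5],
b = (-4, -4/5, -4/5).
Solving gives a_0 = -3, a_1 = -6/5, a_2 = 3, so
  g(x) = 3*x^2 - 6*x/5 - 3.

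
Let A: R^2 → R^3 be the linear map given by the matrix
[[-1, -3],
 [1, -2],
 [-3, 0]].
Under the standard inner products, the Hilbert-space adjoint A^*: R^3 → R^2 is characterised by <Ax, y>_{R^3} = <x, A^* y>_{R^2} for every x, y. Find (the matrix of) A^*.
A^* = A^T =
[[-1, 1, -3],
 [-3, -2, 0]]

For real matrices with standard dot products, the defining identity <Ax, y> = <x, A^* y> gives (Ax)^T y = x^T (A^*) y, i.e. x^T A^T y = x^T (A^*) y. Since this holds for all x, y, we must have A^* = A^T. Therefore
A^* =
[[-1, 1, -3],
 [-3, -2, 0]].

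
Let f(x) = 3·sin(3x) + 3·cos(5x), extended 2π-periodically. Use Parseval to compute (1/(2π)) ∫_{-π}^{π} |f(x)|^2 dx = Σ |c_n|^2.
Σ |c_n|^2 = 9

Expand |f|^2 and use orthogonality of {sin(nx), cos(mx)} on [-π, π]:
  ∫_{-π}^{π} sin(nx)^2 dx = π, ∫ cos(mx)^2 dx = π, and cross terms integrate to 0.
So ∫_{-π}^{π} f(x)^2 dx = 3^2 · π + 3^2 · π = (9 + 9)π.
Divide by 2π: (9 + 9)/2 = 9.
By Parseval, this equals Σ |c_n|^2.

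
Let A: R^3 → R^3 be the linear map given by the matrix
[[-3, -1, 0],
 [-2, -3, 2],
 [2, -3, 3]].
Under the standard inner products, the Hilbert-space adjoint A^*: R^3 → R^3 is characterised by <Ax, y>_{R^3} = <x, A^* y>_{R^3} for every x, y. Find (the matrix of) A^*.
A^* = A^T =
[[-3, -2, 2],
 [-1, -3, -3],
 [0, 2, 3]]

For real matrices with standard dot products, the defining identity <Ax, y> = <x, A^* y> gives (Ax)^T y = x^T (A^*) y, i.e. x^T A^T y = x^T (A^*) y. Since this holds for all x, y, we must have A^* = A^T. Therefore
A^* =
[[-3, -2, 2],
 [-1, -3, -3],
 [0, 2, 3]].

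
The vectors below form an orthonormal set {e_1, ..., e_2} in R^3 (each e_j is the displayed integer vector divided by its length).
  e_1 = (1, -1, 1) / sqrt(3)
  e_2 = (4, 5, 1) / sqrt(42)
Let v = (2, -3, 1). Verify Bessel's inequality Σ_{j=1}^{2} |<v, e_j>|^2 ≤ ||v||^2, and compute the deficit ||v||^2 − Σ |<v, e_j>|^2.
Σ |<v, e_j>|^2 = 90/7; ||v||^2 = 14; deficit = 8/7

Write each e_j = u_j / sqrt(<u_j, u_j>) where u_j is the displayed integer vector. Then <v, e_j> = <v, u_j> / sqrt(<u_j, u_j>), so |<v, e_j>|^2 = <v, u_j>^2 / <u_j, u_j>.
Coefficients: <v, e_1> = 6/sqrt(3), <v, e_2> = -6/sqrt(42).
Square and sum: Σ |<v, e_j>|^2 = 90/7.
Compute ||v||^2 = v·v = 14.
Deficit = 14 − 90/7 = 8/7 ≥ 0, confirming Bessel's inequality. (The deficit equals ||v − Σ <v,e_j> e_j||^2, the squared distance from v to span{e_j}.)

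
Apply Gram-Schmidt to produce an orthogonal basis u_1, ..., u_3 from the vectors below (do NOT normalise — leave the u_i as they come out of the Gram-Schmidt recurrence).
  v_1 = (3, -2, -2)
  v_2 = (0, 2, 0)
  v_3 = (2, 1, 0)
Orthogonal basis:
  u_1 = (3, -2, -2)
  u_2 = (12/17, 26/17, -8/17)
  u_3 = (8/13, 0, 12/13)

Apply the Gram-Schmidt recurrence
  u_1 = v_1
  u_i = v_i − Σ_{j<i} ((v_i · u_j) / (u_j · u_j)) · u_j.

Step by step this gives:
  u_1 = (3, -2, -2)
  u_2 = (12/17, 26/17, -8/17)
  u_3 = (8/13, 0, 12/13)

Orthogonality check:
  u_2 · u_1 = 0 (should be 0)
  u_3 · u_1 = 0 (should be 0)
  u_3 · u_2 = 0 (should be 0)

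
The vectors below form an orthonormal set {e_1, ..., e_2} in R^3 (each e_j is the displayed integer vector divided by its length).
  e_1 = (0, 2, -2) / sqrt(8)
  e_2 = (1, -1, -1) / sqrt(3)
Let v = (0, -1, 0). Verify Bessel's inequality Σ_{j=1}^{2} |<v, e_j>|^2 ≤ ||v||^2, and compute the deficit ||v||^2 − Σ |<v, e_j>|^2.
Σ |<v, e_j>|^2 = 5/6; ||v||^2 = 1; deficit = 1/6

Write each e_j = u_j / sqrt(<u_j, u_j>) where u_j is the displayed integer vector. Then <v, e_j> = <v, u_j> / sqrt(<u_j, u_j>), so |<v, e_j>|^2 = <v, u_j>^2 / <u_j, u_j>.
Coefficients: <v, e_1> = -2/sqrt(8), <v, e_2> = 1/sqrt(3).
Square and sum: Σ |<v, e_j>|^2 = 5/6.
Compute ||v||^2 = v·v = 1.
Deficit = 1 − 5/6 = 1/6 ≥ 0, confirming Bessel's inequality. (The deficit equals ||v − Σ <v,e_j> e_j||^2, the squared distance from v to span{e_j}.)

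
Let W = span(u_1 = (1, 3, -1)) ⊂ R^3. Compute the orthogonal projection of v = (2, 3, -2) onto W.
proj_W(v) = (13/11, 39/11, -13/11)

Set up U = [u_1 | ... | u_1] ∈ R^(3×1). The projector onto W = col(U) is P = U (U^T U)^(-1) U^T.
Compute U^T U =
  [11],
and U^T v = (13).
Solve U^T U · c = U^T v for the coefficients: c = (13/11). The projection is proj_W(v) = U c.
Check: (v - proj_W(v)) · u_1 = 0  (should be 0).
Result: proj_W(v) = (13/11, 39/11, -13/11).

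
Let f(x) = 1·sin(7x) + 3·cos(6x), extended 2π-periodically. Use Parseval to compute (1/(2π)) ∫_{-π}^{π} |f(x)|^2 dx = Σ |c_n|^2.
Σ |c_n|^2 = 5

Expand |f|^2 and use orthogonality of {sin(nx), cos(mx)} on [-π, π]:
  ∫_{-π}^{π} sin(nx)^2 dx = π, ∫ cos(mx)^2 dx = π, and cross terms integrate to 0.
So ∫_{-π}^{π} f(x)^2 dx = 1^2 · π + 3^2 · π = (1 + 9)π.
Divide by 2π: (1 + 9)/2 = 5.
By Parseval, this equals Σ |c_n|^2.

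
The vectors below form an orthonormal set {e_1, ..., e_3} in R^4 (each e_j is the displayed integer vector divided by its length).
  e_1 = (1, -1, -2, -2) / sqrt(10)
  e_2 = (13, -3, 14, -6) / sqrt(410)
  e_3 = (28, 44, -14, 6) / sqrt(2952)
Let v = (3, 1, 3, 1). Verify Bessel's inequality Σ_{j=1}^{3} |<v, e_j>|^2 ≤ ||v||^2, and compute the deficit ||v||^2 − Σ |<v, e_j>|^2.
Σ |<v, e_j>|^2 = 172/9; ||v||^2 = 20; deficit = 8/9

Write each e_j = u_j / sqrt(<u_j, u_j>) where u_j is the displayed integer vector. Then <v, e_j> = <v, u_j> / sqrt(<u_j, u_j>), so |<v, e_j>|^2 = <v, u_j>^2 / <u_j, u_j>.
Coefficients: <v, e_1> = -6/sqrt(10), <v, e_2> = 72/sqrt(410), <v, e_3> = 92/sqrt(2952).
Square and sum: Σ |<v, e_j>|^2 = 172/9.
Compute ||v||^2 = v·v = 20.
Deficit = 20 − 172/9 = 8/9 ≥ 0, confirming Bessel's inequality. (The deficit equals ||v − Σ <v,e_j> e_j||^2, the squared distance from v to span{e_j}.)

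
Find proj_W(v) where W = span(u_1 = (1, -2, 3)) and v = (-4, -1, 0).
proj_W(v) = (-1/7, 2/7, -3/7)

Set up U = [u_1 | ... | u_1] ∈ R^(3×1). The projector onto W = col(U) is P = U (U^T U)^(-1) U^T.
Compute U^T U =
  [14],
and U^T v = (-2).
Solve U^T U · c = U^T v for the coefficients: c = (-1/7). The projection is proj_W(v) = U c.
Check: (v - proj_W(v)) · u_1 = 0  (should be 0).
Result: proj_W(v) = (-1/7, 2/7, -3/7).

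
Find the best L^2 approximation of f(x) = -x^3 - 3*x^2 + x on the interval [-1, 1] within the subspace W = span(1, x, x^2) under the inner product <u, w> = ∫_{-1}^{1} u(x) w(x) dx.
g(x) = -3*x^2 + 2*x/5

The best approximation g ∈ W is the orthogonal projection of f onto W. Writing g = a_0 + a_1 x + a_2 x^2, the coefficients solve the normal equations G · a = b where
  G_{ij} = <φ_i, φ_j> and b_i = <f, φ_i>, with φ_0 = 1, φ_1 = x, φ_2 = x^2.
G =
  [2, 0, 2/3]
  [0, 2/3, 0]
  [2/3, 0, 2/5],
b = (-2, 4/15, -6/5).
Solving gives a_0 = 0, a_1 = 2/5, a_2 = -3, so
  g(x) = -3*x^2 + 2*x/5.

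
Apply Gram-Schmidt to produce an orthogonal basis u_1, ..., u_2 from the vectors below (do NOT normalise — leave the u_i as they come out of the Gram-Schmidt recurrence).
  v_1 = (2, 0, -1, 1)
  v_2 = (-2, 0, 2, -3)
Orthogonal basis:
  u_1 = (2, 0, -1, 1)
  u_2 = (1, 0, 1/2, -3/2)

Apply the Gram-Schmidt recurrence
  u_1 = v_1
  u_i = v_i − Σ_{j<i} ((v_i · u_j) / (u_j · u_j)) · u_j.

Step by step this gives:
  u_1 = (2, 0, -1, 1)
  u_2 = (1, 0, 1/2, -3/2)

Orthogonality check:
  u_2 · u_1 = 0 (should be 0)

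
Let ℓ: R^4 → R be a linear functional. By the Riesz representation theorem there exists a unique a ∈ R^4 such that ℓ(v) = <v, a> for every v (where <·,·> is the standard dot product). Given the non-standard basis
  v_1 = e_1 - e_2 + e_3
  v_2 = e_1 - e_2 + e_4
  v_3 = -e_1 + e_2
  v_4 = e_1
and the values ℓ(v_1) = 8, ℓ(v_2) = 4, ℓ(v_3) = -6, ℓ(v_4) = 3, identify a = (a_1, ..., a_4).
a = (3, -3, 2, -2)

Write a = (a_1, ..., a_4) in the standard basis. For each basis vector v_i, ℓ(v_i) = <v_i, a> is a linear equation in the a_j's. Collect the n equations into a matrix system V a = ℓ, where row i of V is v_i (expressed in the standard basis). Since V is invertible (lower-triangular with 1s on the diagonal, up to permutation), solve by back-substitution:
  V =
[[1, -1, 1, 0],
 [1, -1, 0, 1],
 [-1, 1, 0, 0],
 [1, 0, 0, 0]]
  V a = (8, 4, -6, 3)
Solving gives a = (3, -3, 2, -2).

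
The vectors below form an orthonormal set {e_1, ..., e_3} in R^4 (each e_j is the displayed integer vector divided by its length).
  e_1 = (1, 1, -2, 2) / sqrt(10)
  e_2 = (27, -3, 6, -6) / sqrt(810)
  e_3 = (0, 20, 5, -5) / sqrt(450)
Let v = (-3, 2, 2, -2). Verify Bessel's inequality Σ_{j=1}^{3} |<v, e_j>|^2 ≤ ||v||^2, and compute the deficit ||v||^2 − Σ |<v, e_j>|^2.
Σ |<v, e_j>|^2 = 21; ||v||^2 = 21; deficit = 0

Write each e_j = u_j / sqrt(<u_j, u_j>) where u_j is the displayed integer vector. Then <v, e_j> = <v, u_j> / sqrt(<u_j, u_j>), so |<v, e_j>|^2 = <v, u_j>^2 / <u_j, u_j>.
Coefficients: <v, e_1> = -9/sqrt(10), <v, e_2> = -63/sqrt(810), <v, e_3> = 60/sqrt(450).
Square and sum: Σ |<v, e_j>|^2 = 21.
Compute ||v||^2 = v·v = 21.
Deficit = 21 − 21 = 0 ≥ 0, confirming Bessel's inequality. (The deficit equals ||v − Σ <v,e_j> e_j||^2, the squared distance from v to span{e_j}.)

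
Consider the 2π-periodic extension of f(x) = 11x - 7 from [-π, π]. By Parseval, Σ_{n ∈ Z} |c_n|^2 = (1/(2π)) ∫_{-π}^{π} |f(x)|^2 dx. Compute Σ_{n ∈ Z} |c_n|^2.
Σ |c_n|^2 = 121π^2/3 + 49

Expand and integrate term by term over [-π, π]:
  ∫ (11x)^2 dx = 121·(2π^3/3); ∫ 2·11·(-7)·x dx = 0 (odd integrand); ∫ (-7)^2 dx = 49·2π.
So (1/(2π)) ∫_{-π}^{π} (11x - 7)^2 dx = 121π^2/3 + 49 = 121π^2/3 + 49.
Parseval ⇒ Σ |c_n|^2 = 121π^2/3 + 49.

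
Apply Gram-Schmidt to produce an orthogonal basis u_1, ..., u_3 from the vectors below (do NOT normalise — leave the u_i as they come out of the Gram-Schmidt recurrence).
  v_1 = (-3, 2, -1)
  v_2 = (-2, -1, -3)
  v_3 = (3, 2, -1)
Orthogonal basis:
  u_1 = (-3, 2, -1)
  u_2 = (-1/2, -2, -5/2)
  u_3 = (2, 2, -2)

Apply the Gram-Schmidt recurrence
  u_1 = v_1
  u_i = v_i − Σ_{j<i} ((v_i · u_j) / (u_j · u_j)) · u_j.

Step by step this gives:
  u_1 = (-3, 2, -1)
  u_2 = (-1/2, -2, -5/2)
  u_3 = (2, 2, -2)

Orthogonality check:
  u_2 · u_1 = 0 (should be 0)
  u_3 · u_1 = 0 (should be 0)
  u_3 · u_2 = 0 (should be 0)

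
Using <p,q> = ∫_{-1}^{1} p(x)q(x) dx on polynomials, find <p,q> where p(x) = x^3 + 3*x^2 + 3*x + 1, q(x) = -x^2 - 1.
<p,q> = -88/15

Expand the product: p(x)·q(x) = -x^5 - 3*x^4 - 4*x^3 - 4*x^2 - 3*x - 1.
∫_{-1}^{1} of each monomial x^k gives [2/(k+1) if k even, 0 if k odd]. Integrating term-by-term (or equivalently evaluating the antiderivative F(x) = -x^6/6 - 3*x^5/5 - x^4 - 4*x^3/3 - 3*x^2/2 - x at the endpoints):
  F(1) − F(−1) = -28/5 − (4/15) = -88/15.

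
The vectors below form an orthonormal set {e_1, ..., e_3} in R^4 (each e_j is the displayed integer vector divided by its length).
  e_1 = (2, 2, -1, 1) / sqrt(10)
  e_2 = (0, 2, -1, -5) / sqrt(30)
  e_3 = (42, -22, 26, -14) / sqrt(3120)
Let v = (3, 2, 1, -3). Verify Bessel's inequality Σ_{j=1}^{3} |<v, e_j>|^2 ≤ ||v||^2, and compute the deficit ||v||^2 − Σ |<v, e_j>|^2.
Σ |<v, e_j>|^2 = 5619/260; ||v||^2 = 23; deficit = 361/260

Write each e_j = u_j / sqrt(<u_j, u_j>) where u_j is the displayed integer vector. Then <v, e_j> = <v, u_j> / sqrt(<u_j, u_j>), so |<v, e_j>|^2 = <v, u_j>^2 / <u_j, u_j>.
Coefficients: <v, e_1> = 6/sqrt(10), <v, e_2> = 18/sqrt(30), <v, e_3> = 150/sqrt(3120).
Square and sum: Σ |<v, e_j>|^2 = 5619/260.
Compute ||v||^2 = v·v = 23.
Deficit = 23 − 5619/260 = 361/260 ≥ 0, confirming Bessel's inequality. (The deficit equals ||v − Σ <v,e_j> e_j||^2, the squared distance from v to span{e_j}.)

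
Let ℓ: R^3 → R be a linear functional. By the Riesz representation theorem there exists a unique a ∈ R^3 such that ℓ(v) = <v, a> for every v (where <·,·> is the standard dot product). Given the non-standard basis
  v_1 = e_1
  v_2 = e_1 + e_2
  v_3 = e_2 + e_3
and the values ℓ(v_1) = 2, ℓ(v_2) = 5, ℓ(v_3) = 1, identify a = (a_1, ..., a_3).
a = (2, 3, -2)

Write a = (a_1, ..., a_3) in the standard basis. For each basis vector v_i, ℓ(v_i) = <v_i, a> is a linear equation in the a_j's. Collect the n equations into a matrix system V a = ℓ, where row i of V is v_i (expressed in the standard basis). Since V is invertible (lower-triangular with 1s on the diagonal, up to permutation), solve by back-substitution:
  V =
[[1, 0, 0],
 [1, 1, 0],
 [0, 1, 1]]
  V a = (2, 5, 1)
Solving gives a = (2, 3, -2).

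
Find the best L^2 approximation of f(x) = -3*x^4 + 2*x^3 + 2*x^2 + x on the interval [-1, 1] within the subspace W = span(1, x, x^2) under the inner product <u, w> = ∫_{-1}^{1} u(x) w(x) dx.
g(x) = -4*x^2/7 + 11*x/5 + 9/35

The best approximation g ∈ W is the orthogonal projection of f onto W. Writing g = a_0 + a_1 x + a_2 x^2, the coefficients solve the normal equations G · a = b where
  G_{ij} = <φ_i, φ_j> and b_i = <f, φ_i>, with φ_0 = 1, φ_1 = x, φ_2 = x^2.
G =
  [2, 0, 2/3]
  [0, 2/3, 0]
  [2/3, 0, 2/5],
b = (2/15, 22/15, -2/35).
Solving gives a_0 = 9/35, a_1 = 11/5, a_2 = -4/7, so
  g(x) = -4*x^2/7 + 11*x/5 + 9/35.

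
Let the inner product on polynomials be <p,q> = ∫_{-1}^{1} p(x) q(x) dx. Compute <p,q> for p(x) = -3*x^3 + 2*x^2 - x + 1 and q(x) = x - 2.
<p,q> = -128/15

Expand the product: p(x)·q(x) = -3*x^4 + 8*x^3 - 5*x^2 + 3*x - 2.
∫_{-1}^{1} of each monomial x^k gives [2/(k+1) if k even, 0 if k odd]. Integrating term-by-term (or equivalently evaluating the antiderivative F(x) = -3*x^5/5 + 2*x^4 - 5*x^3/3 + 3*x^2/2 - 2*x at the endpoints):
  F(1) − F(−1) = -23/30 − (233/30) = -128/15.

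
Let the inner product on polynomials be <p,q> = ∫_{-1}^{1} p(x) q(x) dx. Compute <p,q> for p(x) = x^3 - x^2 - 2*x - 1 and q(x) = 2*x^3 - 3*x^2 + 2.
<p,q> = -332/105

Expand the product: p(x)·q(x) = 2*x^6 - 5*x^5 - x^4 + 6*x^3 + x^2 - 4*x - 2.
∫_{-1}^{1} of each monomial x^k gives [2/(k+1) if k even, 0 if k odd]. Integrating term-by-term (or equivalently evaluating the antiderivative F(x) = 2*x^7/7 - 5*x^6/6 - x^5/5 + 3*x^4/2 + x^3/3 - 2*x^2 - 2*x at the endpoints):
  F(1) − F(−1) = -102/35 − (26/105) = -332/105.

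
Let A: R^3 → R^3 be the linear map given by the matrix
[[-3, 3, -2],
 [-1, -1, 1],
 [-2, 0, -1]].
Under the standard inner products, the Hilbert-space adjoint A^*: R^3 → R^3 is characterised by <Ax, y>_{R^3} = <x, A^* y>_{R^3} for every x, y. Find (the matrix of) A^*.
A^* = A^T =
[[-3, -1, -2],
 [3, -1, 0],
 [-2, 1, -1]]

For real matrices with standard dot products, the defining identity <Ax, y> = <x, A^* y> gives (Ax)^T y = x^T (A^*) y, i.e. x^T A^T y = x^T (A^*) y. Since this holds for all x, y, we must have A^* = A^T. Therefore
A^* =
[[-3, -1, -2],
 [3, -1, 0],
 [-2, 1, -1]].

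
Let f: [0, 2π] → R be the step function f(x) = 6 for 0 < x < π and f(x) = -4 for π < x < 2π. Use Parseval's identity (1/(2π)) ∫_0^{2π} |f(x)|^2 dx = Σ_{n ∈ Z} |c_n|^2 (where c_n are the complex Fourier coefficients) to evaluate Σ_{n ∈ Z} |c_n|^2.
Σ |c_n|^2 = 26

Parseval equates the L^2 energy of f (normalised by 1/(2π)) with the ℓ^2 sum of its Fourier coefficients: (1/(2π)) ∫_0^{2π} |f|^2 = Σ |c_n|^2.
Compute the left side: (1/(2π)) [∫_0^π 6^2 dx + ∫_π^{2π} (-4)^2 dx] = (1/(2π)) · (36π + 16π) = (36 + 16)/2 = 26.
So Σ_{n ∈ Z} |c_n|^2 = 26.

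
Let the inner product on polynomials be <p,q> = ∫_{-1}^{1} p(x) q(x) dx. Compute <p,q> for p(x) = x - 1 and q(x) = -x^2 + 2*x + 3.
<p,q> = -4

Expand the product: p(x)·q(x) = -x^3 + 3*x^2 + x - 3.
∫_{-1}^{1} of each monomial x^k gives [2/(k+1) if k even, 0 if k odd]. Integrating term-by-term (or equivalently evaluating the antiderivative F(x) = -x^4/4 + x^3 + x^2/2 - 3*x at the endpoints):
  F(1) − F(−1) = -7/4 − (9/4) = -4.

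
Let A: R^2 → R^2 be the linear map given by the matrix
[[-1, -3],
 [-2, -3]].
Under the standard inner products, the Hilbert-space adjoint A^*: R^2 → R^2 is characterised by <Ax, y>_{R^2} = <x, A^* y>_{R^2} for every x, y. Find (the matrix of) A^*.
A^* = A^T =
[[-1, -2],
 [-3, -3]]

For real matrices with standard dot products, the defining identity <Ax, y> = <x, A^* y> gives (Ax)^T y = x^T (A^*) y, i.e. x^T A^T y = x^T (A^*) y. Since this holds for all x, y, we must have A^* = A^T. Therefore
A^* =
[[-1, -2],
 [-3, -3]].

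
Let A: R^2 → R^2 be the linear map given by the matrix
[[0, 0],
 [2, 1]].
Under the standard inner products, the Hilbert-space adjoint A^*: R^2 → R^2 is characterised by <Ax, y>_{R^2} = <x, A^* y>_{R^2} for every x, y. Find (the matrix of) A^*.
A^* = A^T =
[[0, 2],
 [0, 1]]

For real matrices with standard dot products, the defining identity <Ax, y> = <x, A^* y> gives (Ax)^T y = x^T (A^*) y, i.e. x^T A^T y = x^T (A^*) y. Since this holds for all x, y, we must have A^* = A^T. Therefore
A^* =
[[0, 2],
 [0, 1]].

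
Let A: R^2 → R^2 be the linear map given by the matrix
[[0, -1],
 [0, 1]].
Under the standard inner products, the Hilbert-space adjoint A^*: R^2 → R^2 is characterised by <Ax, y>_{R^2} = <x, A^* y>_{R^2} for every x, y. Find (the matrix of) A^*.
A^* = A^T =
[[0, 0],
 [-1, 1]]

For real matrices with standard dot products, the defining identity <Ax, y> = <x, A^* y> gives (Ax)^T y = x^T (A^*) y, i.e. x^T A^T y = x^T (A^*) y. Since this holds for all x, y, we must have A^* = A^T. Therefore
A^* =
[[0, 0],
 [-1, 1]].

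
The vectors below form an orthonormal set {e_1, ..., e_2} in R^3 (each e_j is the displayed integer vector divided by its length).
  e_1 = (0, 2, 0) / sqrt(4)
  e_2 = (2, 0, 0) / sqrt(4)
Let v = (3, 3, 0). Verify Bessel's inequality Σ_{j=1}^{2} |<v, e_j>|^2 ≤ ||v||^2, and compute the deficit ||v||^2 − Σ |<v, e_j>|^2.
Σ |<v, e_j>|^2 = 18; ||v||^2 = 18; deficit = 0

Write each e_j = u_j / sqrt(<u_j, u_j>) where u_j is the displayed integer vector. Then <v, e_j> = <v, u_j> / sqrt(<u_j, u_j>), so |<v, e_j>|^2 = <v, u_j>^2 / <u_j, u_j>.
Coefficients: <v, e_1> = 6/sqrt(4), <v, e_2> = 6/sqrt(4).
Square and sum: Σ |<v, e_j>|^2 = 18.
Compute ||v||^2 = v·v = 18.
Deficit = 18 − 18 = 0 ≥ 0, confirming Bessel's inequality. (The deficit equals ||v − Σ <v,e_j> e_j||^2, the squared distance from v to span{e_j}.)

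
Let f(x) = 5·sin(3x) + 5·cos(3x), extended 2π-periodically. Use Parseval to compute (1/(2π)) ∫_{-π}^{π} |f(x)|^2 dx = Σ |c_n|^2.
Σ |c_n|^2 = 25

Expand |f|^2 and use orthogonality of {sin(nx), cos(mx)} on [-π, π]:
  ∫_{-π}^{π} sin(nx)^2 dx = π, ∫ cos(mx)^2 dx = π, and cross terms integrate to 0.
So ∫_{-π}^{π} f(x)^2 dx = 5^2 · π + 5^2 · π = (25 + 25)π.
Divide by 2π: (25 + 25)/2 = 25.
By Parseval, this equals Σ |c_n|^2.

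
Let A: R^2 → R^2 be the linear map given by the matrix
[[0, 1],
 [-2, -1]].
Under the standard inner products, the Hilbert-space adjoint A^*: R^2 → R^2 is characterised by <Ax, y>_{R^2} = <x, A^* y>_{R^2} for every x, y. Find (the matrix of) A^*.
A^* = A^T =
[[0, -2],
 [1, -1]]

For real matrices with standard dot products, the defining identity <Ax, y> = <x, A^* y> gives (Ax)^T y = x^T (A^*) y, i.e. x^T A^T y = x^T (A^*) y. Since this holds for all x, y, we must have A^* = A^T. Therefore
A^* =
[[0, -2],
 [1, -1]].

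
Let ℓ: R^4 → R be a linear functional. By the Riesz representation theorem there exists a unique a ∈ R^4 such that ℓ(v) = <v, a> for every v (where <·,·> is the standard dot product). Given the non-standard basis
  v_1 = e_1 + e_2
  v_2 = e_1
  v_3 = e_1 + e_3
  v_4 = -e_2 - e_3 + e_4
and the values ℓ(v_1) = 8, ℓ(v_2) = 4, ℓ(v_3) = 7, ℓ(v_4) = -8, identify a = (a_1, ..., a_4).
a = (4, 4, 3, -1)

Write a = (a_1, ..., a_4) in the standard basis. For each basis vector v_i, ℓ(v_i) = <v_i, a> is a linear equation in the a_j's. Collect the n equations into a matrix system V a = ℓ, where row i of V is v_i (expressed in the standard basis). Since V is invertible (lower-triangular with 1s on the diagonal, up to permutation), solve by back-substitution:
  V =
[[1, 1, 0, 0],
 [1, 0, 0, 0],
 [1, 0, 1, 0],
 [0, -1, -1, 1]]
  V a = (8, 4, 7, -8)
Solving gives a = (4, 4, 3, -1).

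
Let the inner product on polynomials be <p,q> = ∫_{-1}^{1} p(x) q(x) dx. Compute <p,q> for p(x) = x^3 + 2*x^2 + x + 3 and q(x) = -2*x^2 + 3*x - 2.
<p,q> = -256/15

Expand the product: p(x)·q(x) = -2*x^5 - x^4 + 2*x^3 - 7*x^2 + 7*x - 6.
∫_{-1}^{1} of each monomial x^k gives [2/(k+1) if k even, 0 if k odd]. Integrating term-by-term (or equivalently evaluating the antiderivative F(x) = -x^6/3 - x^5/5 + x^4/2 - 7*x^3/3 + 7*x^2/2 - 6*x at the endpoints):
  F(1) − F(−1) = -73/15 − (61/5) = -256/15.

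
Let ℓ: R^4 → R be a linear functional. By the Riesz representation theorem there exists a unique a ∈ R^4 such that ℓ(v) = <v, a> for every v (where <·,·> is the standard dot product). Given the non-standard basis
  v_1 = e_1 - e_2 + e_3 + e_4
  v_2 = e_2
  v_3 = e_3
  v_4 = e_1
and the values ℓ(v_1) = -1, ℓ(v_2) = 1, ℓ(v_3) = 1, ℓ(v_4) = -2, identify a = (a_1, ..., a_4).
a = (-2, 1, 1, 1)

Write a = (a_1, ..., a_4) in the standard basis. For each basis vector v_i, ℓ(v_i) = <v_i, a> is a linear equation in the a_j's. Collect the n equations into a matrix system V a = ℓ, where row i of V is v_i (expressed in the standard basis). Since V is invertible (lower-triangular with 1s on the diagonal, up to permutation), solve by back-substitution:
  V =
[[1, -1, 1, 1],
 [0, 1, 0, 0],
 [0, 0, 1, 0],
 [1, 0, 0, 0]]
  V a = (-1, 1, 1, -2)
Solving gives a = (-2, 1, 1, 1).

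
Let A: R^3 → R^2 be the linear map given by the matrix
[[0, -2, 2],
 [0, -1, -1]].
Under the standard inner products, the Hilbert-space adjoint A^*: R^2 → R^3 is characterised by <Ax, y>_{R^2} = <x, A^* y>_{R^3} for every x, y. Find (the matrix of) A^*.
A^* = A^T =
[[0, 0],
 [-2, -1],
 [2, -1]]

For real matrices with standard dot products, the defining identity <Ax, y> = <x, A^* y> gives (Ax)^T y = x^T (A^*) y, i.e. x^T A^T y = x^T (A^*) y. Since this holds for all x, y, we must have A^* = A^T. Therefore
A^* =
[[0, 0],
 [-2, -1],
 [2, -1]].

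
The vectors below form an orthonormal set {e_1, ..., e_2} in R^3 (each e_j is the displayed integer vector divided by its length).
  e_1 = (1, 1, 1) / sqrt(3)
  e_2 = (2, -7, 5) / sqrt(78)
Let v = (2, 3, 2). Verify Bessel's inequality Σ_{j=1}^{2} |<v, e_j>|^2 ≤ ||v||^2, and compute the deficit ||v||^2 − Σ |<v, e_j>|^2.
Σ |<v, e_j>|^2 = 441/26; ||v||^2 = 17; deficit = 1/26

Write each e_j = u_j / sqrt(<u_j, u_j>) where u_j is the displayed integer vector. Then <v, e_j> = <v, u_j> / sqrt(<u_j, u_j>), so |<v, e_j>|^2 = <v, u_j>^2 / <u_j, u_j>.
Coefficients: <v, e_1> = 7/sqrt(3), <v, e_2> = -7/sqrt(78).
Square and sum: Σ |<v, e_j>|^2 = 441/26.
Compute ||v||^2 = v·v = 17.
Deficit = 17 − 441/26 = 1/26 ≥ 0, confirming Bessel's inequality. (The deficit equals ||v − Σ <v,e_j> e_j||^2, the squared distance from v to span{e_j}.)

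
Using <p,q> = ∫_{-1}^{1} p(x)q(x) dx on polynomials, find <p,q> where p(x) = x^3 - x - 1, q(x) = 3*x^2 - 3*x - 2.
<p,q> = 14/5

Expand the product: p(x)·q(x) = 3*x^5 - 3*x^4 - 5*x^3 + 5*x + 2.
∫_{-1}^{1} of each monomial x^k gives [2/(k+1) if k even, 0 if k odd]. Integrating term-by-term (or equivalently evaluating the antiderivative F(x) = x^6/2 - 3*x^5/5 - 5*x^4/4 + 5*x^2/2 + 2*x at the endpoints):
  F(1) − F(−1) = 63/20 − (7/20) = 14/5.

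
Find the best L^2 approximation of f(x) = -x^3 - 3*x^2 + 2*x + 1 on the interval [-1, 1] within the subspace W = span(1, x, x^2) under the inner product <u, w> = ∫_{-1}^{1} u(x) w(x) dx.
g(x) = -3*x^2 + 7*x/5 + 1

The best approximation g ∈ W is the orthogonal projection of f onto W. Writing g = a_0 + a_1 x + a_2 x^2, the coefficients solve the normal equations G · a = b where
  G_{ij} = <φ_i, φ_j> and b_i = <f, φ_i>, with φ_0 = 1, φ_1 = x, φ_2 = x^2.
G =
  [2, 0, 2/3]
  [0, 2/3, 0]
  [2/3, 0, 2/5],
b = (0, 14/15, -8/15).
Solving gives a_0 = 1, a_1 = 7/5, a_2 = -3, so
  g(x) = -3*x^2 + 7*x/5 + 1.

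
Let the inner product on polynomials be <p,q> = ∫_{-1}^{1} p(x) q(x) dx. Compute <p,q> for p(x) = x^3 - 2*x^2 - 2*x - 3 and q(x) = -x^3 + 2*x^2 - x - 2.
<p,q> = 368/35

Expand the product: p(x)·q(x) = -x^6 + 4*x^5 - 3*x^4 - x^3 + 7*x + 6.
∫_{-1}^{1} of each monomial x^k gives [2/(k+1) if k even, 0 if k odd]. Integrating term-by-term (or equivalently evaluating the antiderivative F(x) = -x^7/7 + 2*x^6/3 - 3*x^5/5 - x^4/4 + 7*x^2/2 + 6*x at the endpoints):
  F(1) − F(−1) = 3853/420 − (-563/420) = 368/35.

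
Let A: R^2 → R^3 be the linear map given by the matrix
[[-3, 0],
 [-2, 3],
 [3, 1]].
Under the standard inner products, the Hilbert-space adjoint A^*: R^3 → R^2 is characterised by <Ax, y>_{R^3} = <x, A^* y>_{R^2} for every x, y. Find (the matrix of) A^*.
A^* = A^T =
[[-3, -2, 3],
 [0, 3, 1]]

For real matrices with standard dot products, the defining identity <Ax, y> = <x, A^* y> gives (Ax)^T y = x^T (A^*) y, i.e. x^T A^T y = x^T (A^*) y. Since this holds for all x, y, we must have A^* = A^T. Therefore
A^* =
[[-3, -2, 3],
 [0, 3, 1]].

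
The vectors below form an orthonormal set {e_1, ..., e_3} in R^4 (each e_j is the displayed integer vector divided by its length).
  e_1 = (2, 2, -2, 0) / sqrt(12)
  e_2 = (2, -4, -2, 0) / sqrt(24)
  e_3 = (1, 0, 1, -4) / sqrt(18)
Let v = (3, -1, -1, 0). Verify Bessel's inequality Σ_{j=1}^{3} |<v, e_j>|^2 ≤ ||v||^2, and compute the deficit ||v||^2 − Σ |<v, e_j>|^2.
Σ |<v, e_j>|^2 = 83/9; ||v||^2 = 11; deficit = 16/9

Write each e_j = u_j / sqrt(<u_j, u_j>) where u_j is the displayed integer vector. Then <v, e_j> = <v, u_j> / sqrt(<u_j, u_j>), so |<v, e_j>|^2 = <v, u_j>^2 / <u_j, u_j>.
Coefficients: <v, e_1> = 6/sqrt(12), <v, e_2> = 12/sqrt(24), <v, e_3> = 2/sqrt(18).
Square and sum: Σ |<v, e_j>|^2 = 83/9.
Compute ||v||^2 = v·v = 11.
Deficit = 11 − 83/9 = 16/9 ≥ 0, confirming Bessel's inequality. (The deficit equals ||v − Σ <v,e_j> e_j||^2, the squared distance from v to span{e_j}.)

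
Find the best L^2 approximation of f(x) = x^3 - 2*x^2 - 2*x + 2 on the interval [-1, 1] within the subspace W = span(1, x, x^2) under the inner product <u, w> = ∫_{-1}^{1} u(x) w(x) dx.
g(x) = -2*x^2 - 7*x/5 + 2

The best approximation g ∈ W is the orthogonal projection of f onto W. Writing g = a_0 + a_1 x + a_2 x^2, the coefficients solve the normal equations G · a = b where
  G_{ij} = <φ_i, φ_j> and b_i = <f, φ_i>, with φ_0 = 1, φ_1 = x, φ_2 = x^2.
G =
  [2, 0, 2/3]
  [0, 2/3, 0]
  [2/3, 0, 2/5],
b = (8/3, -14/15, 8/15).
Solving gives a_0 = 2, a_1 = -7/5, a_2 = -2, so
  g(x) = -2*x^2 - 7*x/5 + 2.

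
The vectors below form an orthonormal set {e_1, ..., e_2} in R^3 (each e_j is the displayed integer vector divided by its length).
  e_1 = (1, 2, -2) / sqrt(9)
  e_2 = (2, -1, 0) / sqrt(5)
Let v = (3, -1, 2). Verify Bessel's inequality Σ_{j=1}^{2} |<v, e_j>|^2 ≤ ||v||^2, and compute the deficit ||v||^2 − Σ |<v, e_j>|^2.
Σ |<v, e_j>|^2 = 54/5; ||v||^2 = 14; deficit = 16/5

Write each e_j = u_j / sqrt(<u_j, u_j>) where u_j is the displayed integer vector. Then <v, e_j> = <v, u_j> / sqrt(<u_j, u_j>), so |<v, e_j>|^2 = <v, u_j>^2 / <u_j, u_j>.
Coefficients: <v, e_1> = -3/sqrt(9), <v, e_2> = 7/sqrt(5).
Square and sum: Σ |<v, e_j>|^2 = 54/5.
Compute ||v||^2 = v·v = 14.
Deficit = 14 − 54/5 = 16/5 ≥ 0, confirming Bessel's inequality. (The deficit equals ||v − Σ <v,e_j> e_j||^2, the squared distance from v to span{e_j}.)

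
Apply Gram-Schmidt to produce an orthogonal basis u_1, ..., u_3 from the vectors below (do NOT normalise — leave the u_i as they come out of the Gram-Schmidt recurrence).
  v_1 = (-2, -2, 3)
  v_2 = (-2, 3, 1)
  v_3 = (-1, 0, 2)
Orthogonal basis:
  u_1 = (-2, -2, 3)
  u_2 = (-32/17, 53/17, 14/17)
  u_3 = (33/79, 12/79, 30/79)

Apply the Gram-Schmidt recurrence
  u_1 = v_1
  u_i = v_i − Σ_{j<i} ((v_i · u_j) / (u_j · u_j)) · u_j.

Step by step this gives:
  u_1 = (-2, -2, 3)
  u_2 = (-32/17, 53/17, 14/17)
  u_3 = (33/79, 12/79, 30/79)

Orthogonality check:
  u_2 · u_1 = 0 (should be 0)
  u_3 · u_1 = 0 (should be 0)
  u_3 · u_2 = 0 (should be 0)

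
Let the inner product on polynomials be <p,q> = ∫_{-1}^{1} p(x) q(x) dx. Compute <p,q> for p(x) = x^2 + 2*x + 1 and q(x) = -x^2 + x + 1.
<p,q> = 44/15

Expand the product: p(x)·q(x) = -x^4 - x^3 + 2*x^2 + 3*x + 1.
∫_{-1}^{1} of each monomial x^k gives [2/(k+1) if k even, 0 if k odd]. Integrating term-by-term (or equivalently evaluating the antiderivative F(x) = -x^5/5 - x^4/4 + 2*x^3/3 + 3*x^2/2 + x at the endpoints):
  F(1) − F(−1) = 163/60 − (-13/60) = 44/15.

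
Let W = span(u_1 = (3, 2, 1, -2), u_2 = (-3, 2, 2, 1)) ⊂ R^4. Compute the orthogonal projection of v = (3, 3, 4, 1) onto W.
proj_W(v) = (33/23, 46/13, 722/299, -479/299)

Set up U = [u_1 | ... | u_2] ∈ R^(4×2). The projector onto W = col(U) is P = U (U^T U)^(-1) U^T.
Compute U^T U =
  [18, -5]
  [-5, 18],
and U^T v = (17, 6).
Solve U^T U · c = U^T v for the coefficients: c = (336/299, 193/299). The projection is proj_W(v) = U c.
Check: (v - proj_W(v)) · u_1 = 0  (should be 0).
Check: (v - proj_W(v)) · u_2 = 0  (should be 0).
Result: proj_W(v) = (33/23, 46/13, 722/299, -479/299).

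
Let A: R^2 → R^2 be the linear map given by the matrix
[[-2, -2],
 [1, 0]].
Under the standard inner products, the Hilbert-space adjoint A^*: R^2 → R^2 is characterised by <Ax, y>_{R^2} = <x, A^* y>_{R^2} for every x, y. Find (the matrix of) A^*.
A^* = A^T =
[[-2, 1],
 [-2, 0]]

For real matrices with standard dot products, the defining identity <Ax, y> = <x, A^* y> gives (Ax)^T y = x^T (A^*) y, i.e. x^T A^T y = x^T (A^*) y. Since this holds for all x, y, we must have A^* = A^T. Therefore
A^* =
[[-2, 1],
 [-2, 0]].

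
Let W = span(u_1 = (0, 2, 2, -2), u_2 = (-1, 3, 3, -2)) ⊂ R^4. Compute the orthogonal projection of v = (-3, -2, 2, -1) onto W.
proj_W(v) = (-7/5, 4/5, 4/5, 3/5)

Set up U = [u_1 | ... | u_2] ∈ R^(4×2). The projector onto W = col(U) is P = U (U^T U)^(-1) U^T.
Compute U^T U =
  [12, 16]
  [16, 23],
and U^T v = (2, 5).
Solve U^T U · c = U^T v for the coefficients: c = (-17/10, 7/5). The projection is proj_W(v) = U c.
Check: (v - proj_W(v)) · u_1 = 0  (should be 0).
Check: (v - proj_W(v)) · u_2 = 0  (should be 0).
Result: proj_W(v) = (-7/5, 4/5, 4/5, 3/5).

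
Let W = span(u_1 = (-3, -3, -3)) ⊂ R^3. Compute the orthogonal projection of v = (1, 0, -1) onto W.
proj_W(v) = (0, 0, 0)

Set up U = [u_1 | ... | u_1] ∈ R^(3×1). The projector onto W = col(U) is P = U (U^T U)^(-1) U^T.
Compute U^T U =
  [27],
and U^T v = (0).
Solve U^T U · c = U^T v for the coefficients: c = (0). The projection is proj_W(v) = U c.
Check: (v - proj_W(v)) · u_1 = 0  (should be 0).
Result: proj_W(v) = (0, 0, 0).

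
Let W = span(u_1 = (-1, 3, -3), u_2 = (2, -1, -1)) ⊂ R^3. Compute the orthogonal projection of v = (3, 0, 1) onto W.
proj_W(v) = (96/55, -161/110, -1/22)

Set up U = [u_1 | ... | u_2] ∈ R^(3×2). The projector onto W = col(U) is P = U (U^T U)^(-1) U^T.
Compute U^T U =
  [19, -2]
  [-2, 6],
and U^T v = (-6, 5).
Solve U^T U · c = U^T v for the coefficients: c = (-13/55, 83/110). The projection is proj_W(v) = U c.
Check: (v - proj_W(v)) · u_1 = 0  (should be 0).
Check: (v - proj_W(v)) · u_2 = 0  (should be 0).
Result: proj_W(v) = (96/55, -161/110, -1/22).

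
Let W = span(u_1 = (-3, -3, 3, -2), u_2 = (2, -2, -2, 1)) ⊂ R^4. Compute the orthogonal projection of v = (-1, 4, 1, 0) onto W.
proj_W(v) = (-106/113, 454/113, 106/113, -24/113)

Set up U = [u_1 | ... | u_2] ∈ R^(4×2). The projector onto W = col(U) is P = U (U^T U)^(-1) U^T.
Compute U^T U =
  [31, -8]
  [-8, 13],
and U^T v = (-6, -12).
Solve U^T U · c = U^T v for the coefficients: c = (-58/113, -140/113). The projection is proj_W(v) = U c.
Check: (v - proj_W(v)) · u_1 = 0  (should be 0).
Check: (v - proj_W(v)) · u_2 = 0  (should be 0).
Result: proj_W(v) = (-106/113, 454/113, 106/113, -24/113).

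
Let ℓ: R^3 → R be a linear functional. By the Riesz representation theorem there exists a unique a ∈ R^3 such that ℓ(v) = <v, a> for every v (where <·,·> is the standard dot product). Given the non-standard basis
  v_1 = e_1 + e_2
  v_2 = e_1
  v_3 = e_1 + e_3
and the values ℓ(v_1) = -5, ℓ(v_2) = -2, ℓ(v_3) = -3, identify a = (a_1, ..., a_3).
a = (-2, -3, -1)

Write a = (a_1, ..., a_3) in the standard basis. For each basis vector v_i, ℓ(v_i) = <v_i, a> is a linear equation in the a_j's. Collect the n equations into a matrix system V a = ℓ, where row i of V is v_i (expressed in the standard basis). Since V is invertible (lower-triangular with 1s on the diagonal, up to permutation), solve by back-substitution:
  V =
[[1, 1, 0],
 [1, 0, 0],
 [1, 0, 1]]
  V a = (-5, -2, -3)
Solving gives a = (-2, -3, -1).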